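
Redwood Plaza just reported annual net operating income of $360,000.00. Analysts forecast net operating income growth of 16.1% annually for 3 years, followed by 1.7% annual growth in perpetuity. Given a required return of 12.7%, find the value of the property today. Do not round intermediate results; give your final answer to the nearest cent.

$4785263.64

D_1 = 417960.00000
D_2 = 485251.56000
D_3 = 563377.06116
Terminal value at year 3: TV = D_3×(1+g_2)/(r−g_2) = 572954.47120/0.11 = 5208677.01091
P_0 = D_1/(1+r)^1 + D_2/(1+r)^2 + D_3/(1+r)^3 + TV/(1+r)^3
    = 370860.69210 + 382049.03596 + 393574.91637 + 3638778.99957 = 4785263.64401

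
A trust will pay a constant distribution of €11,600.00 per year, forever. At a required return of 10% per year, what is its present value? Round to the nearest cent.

Level perpetuity: PV = C / r = €11,600.00 / 0.1 = €116,000.00

€116000.00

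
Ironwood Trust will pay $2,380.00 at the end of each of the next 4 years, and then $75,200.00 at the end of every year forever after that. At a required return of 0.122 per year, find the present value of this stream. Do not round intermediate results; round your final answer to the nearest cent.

$396142.10

PV of 4-year annuity: $2,380.00 × [1 − (1+0.122)^−4] / 0.122 = 7198.54689
Perpetuity value at year 4: $75,200.00 / 0.122 = 616393.44262
PV of perpetuity: 616393.44262 / (1+0.122)^4 = 388943.55754
Total PV = 7198.54689 + 388943.55754 = 396142.10444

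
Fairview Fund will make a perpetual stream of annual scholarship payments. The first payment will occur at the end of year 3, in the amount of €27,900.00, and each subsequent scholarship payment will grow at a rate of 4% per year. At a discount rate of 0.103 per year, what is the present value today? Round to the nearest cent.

Value at end of year 2: C₁ / (r − g) = €27,900.00 / (0.103 − 0.04) = €442,857.1429
Discount to today: PV = €442,857.1429 / (1 + 0.103)^2 = €442,857.1429 / 1.216609 = €364,009.43

€364009.43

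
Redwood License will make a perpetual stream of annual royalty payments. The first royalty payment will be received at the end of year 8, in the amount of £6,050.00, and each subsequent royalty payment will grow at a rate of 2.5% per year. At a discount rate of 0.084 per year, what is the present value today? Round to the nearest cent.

£58304.00

Value at end of year 7: C₁ / (r − g) = £6,050.00 / (0.084 − 0.025) = £102,542.3729
Discount to today: PV = £102,542.3729 / (1 + 0.084)^7 = £102,542.3729 / 1.758754 = £58,304.00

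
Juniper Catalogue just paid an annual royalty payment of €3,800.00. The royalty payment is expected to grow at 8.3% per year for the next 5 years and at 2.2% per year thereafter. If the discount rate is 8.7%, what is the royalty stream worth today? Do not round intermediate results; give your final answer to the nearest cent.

D_1 = 4115.40000
D_2 = 4456.97820
D_3 = 4826.90739
D_4 = 5227.54070
D_5 = 5661.42658
Terminal value at year 5: TV = D_5×(1+g_2)/(r−g_2) = 5785.97797/0.065 = 89015.04565
P_0 = D_1/(1+r)^1 + D_2/(1+r)^2 + D_3/(1+r)^3 + D_4/(1+r)^4 + D_5/(1+r)^5 + TV/(1+r)^5
    = 3786.01656 + 3772.08458 + 3758.20386 + 3744.37422 + 3730.59548 + 58656.43965 = 77447.71434

€77447.71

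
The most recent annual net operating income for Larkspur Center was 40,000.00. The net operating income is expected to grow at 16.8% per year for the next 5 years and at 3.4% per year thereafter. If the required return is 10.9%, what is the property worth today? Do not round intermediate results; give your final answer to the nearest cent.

D_1 = 46720.00000
D_2 = 54568.96000
D_3 = 63736.54528
D_4 = 74444.28489
D_5 = 86950.92475
Terminal value at year 5: TV = D_5×(1+g_2)/(r−g_2) = 89907.25619/0.075 = 1198763.41586
P_0 = D_1/(1+r)^1 + D_2/(1+r)^2 + D_3/(1+r)^3 + D_4/(1+r)^4 + D_5/(1+r)^5 + TV/(1+r)^5
    = 42128.04328 + 44369.30077 + 46729.79558 + 49215.87127 + 51834.20888 + 714620.95970 = 948898.17948

948898.18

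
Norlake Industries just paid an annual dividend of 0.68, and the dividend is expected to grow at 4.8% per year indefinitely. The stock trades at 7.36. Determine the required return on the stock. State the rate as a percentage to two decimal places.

14.48%

D₁ = 0.68 × 1.048 = 0.7126
P = D₁/(r − g) ⇒ r = D₁/P + g = 0.7126/7.36 + 0.048 = 0.096826 + 0.048 = 0.144826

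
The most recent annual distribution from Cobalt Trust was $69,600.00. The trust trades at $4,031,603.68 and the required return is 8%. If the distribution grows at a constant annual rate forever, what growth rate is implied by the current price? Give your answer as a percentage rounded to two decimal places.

P = D₀(1+g)/(r−g) ⇒ P(r−g) = D₀(1+g) ⇒ g(P+D₀) = P·r − D₀
g = (P·r − D₀)/(P + D₀) = ($4,031,603.68×0.08 − $69,600.00) / ($4,031,603.68 + $69,600.00) = 0.061672

6.17%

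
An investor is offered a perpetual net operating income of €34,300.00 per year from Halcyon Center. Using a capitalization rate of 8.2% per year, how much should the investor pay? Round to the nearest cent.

Level perpetuity: PV = C / r = €34,300.00 / 0.082 = €418,292.68

€418292.68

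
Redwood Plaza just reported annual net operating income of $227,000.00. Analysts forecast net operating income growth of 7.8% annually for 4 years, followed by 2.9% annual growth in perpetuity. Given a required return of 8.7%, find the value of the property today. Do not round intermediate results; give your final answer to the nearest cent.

$4784921.99

D_1 = 244706.00000
D_2 = 263793.06800
D_3 = 284368.92730
D_4 = 306549.70363
Terminal value at year 4: TV = D_4×(1+g_2)/(r−g_2) = 315439.64504/0.058 = 5438614.56964
P_0 = D_1/(1+r)^1 + D_2/(1+r)^2 + D_3/(1+r)^3 + D_4/(1+r)^4 + TV/(1+r)^4
    = 225120.51518 + 223256.59187 + 221408.10123 + 219574.91548 + 3895561.86255 = 4784921.98631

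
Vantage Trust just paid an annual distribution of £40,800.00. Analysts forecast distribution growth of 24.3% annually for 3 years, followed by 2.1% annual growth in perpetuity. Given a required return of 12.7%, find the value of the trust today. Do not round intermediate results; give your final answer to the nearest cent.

D_1 = 50714.40000
D_2 = 63037.99920
D_3 = 78356.23301
Terminal value at year 3: TV = D_3×(1+g_2)/(r−g_2) = 80001.71390/0.106 = 754733.14999
P_0 = D_1/(1+r)^1 + D_2/(1+r)^2 + D_3/(1+r)^3 + TV/(1+r)^3
    = 44999.46761 + 49631.17857 + 54739.62285 + 527256.17862 = 676626.44766

£676626.45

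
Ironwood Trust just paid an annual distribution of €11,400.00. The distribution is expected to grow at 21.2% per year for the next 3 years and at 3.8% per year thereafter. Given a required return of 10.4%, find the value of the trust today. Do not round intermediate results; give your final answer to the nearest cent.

D_1 = 13816.80000
D_2 = 16745.96160
D_3 = 20296.10546
Terminal value at year 3: TV = D_3×(1+g_2)/(r−g_2) = 21067.35747/0.066 = 319202.38586
P_0 = D_1/(1+r)^1 + D_2/(1+r)^2 + D_3/(1+r)^3 + TV/(1+r)^3
    = 12515.21739 + 13739.53214 + 15083.61680 + 237224.15515 = 278562.52148

€278562.52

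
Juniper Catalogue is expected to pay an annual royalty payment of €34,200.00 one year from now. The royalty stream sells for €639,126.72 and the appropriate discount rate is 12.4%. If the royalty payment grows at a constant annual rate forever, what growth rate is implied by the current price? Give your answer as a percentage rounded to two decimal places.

7.05%

P = D₁/(r−g) ⇒ g = r − D₁/P = 0.124 − €34,200.00/€639,126.72 = 0.070489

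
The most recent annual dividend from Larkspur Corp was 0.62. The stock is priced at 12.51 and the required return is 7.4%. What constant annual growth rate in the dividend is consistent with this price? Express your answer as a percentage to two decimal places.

2.33%

P = D₀(1+g)/(r−g) ⇒ P(r−g) = D₀(1+g) ⇒ g(P+D₀) = P·r − D₀
g = (P·r − D₀)/(P + D₀) = (12.51×0.074 − 0.62) / (12.51 + 0.62) = 0.023286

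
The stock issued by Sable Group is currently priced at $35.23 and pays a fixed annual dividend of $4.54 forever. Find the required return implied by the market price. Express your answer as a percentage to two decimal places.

12.89%

P = C/r ⇒ r = C/P = $4.54/$35.23 = 0.128867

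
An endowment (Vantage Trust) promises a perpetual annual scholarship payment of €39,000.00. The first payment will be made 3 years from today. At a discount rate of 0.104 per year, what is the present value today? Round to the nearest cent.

Value at end of year 2: C / r = €39,000.00 / 0.104 = €375,000.0000
Discount to today: PV = €375,000.0000 / (1 + 0.104)^2 = €375,000.0000 / 1.218816 = €307,675.65

€307675.65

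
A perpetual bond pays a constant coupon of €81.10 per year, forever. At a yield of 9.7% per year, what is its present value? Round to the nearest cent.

€836.08

Level perpetuity: PV = C / r = €81.10 / 0.097 = €836.08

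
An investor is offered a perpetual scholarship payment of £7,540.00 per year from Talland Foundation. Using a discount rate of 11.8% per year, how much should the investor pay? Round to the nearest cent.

Level perpetuity: PV = C / r = £7,540.00 / 0.118 = £63,898.31

£63898.31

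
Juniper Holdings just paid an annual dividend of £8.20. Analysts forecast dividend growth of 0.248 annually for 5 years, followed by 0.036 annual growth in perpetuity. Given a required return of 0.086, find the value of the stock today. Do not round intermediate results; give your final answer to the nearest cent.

D_1 = 10.23360
D_2 = 12.77153
D_3 = 15.93887
D_4 = 19.89171
D_5 = 24.82486
Terminal value at year 5: TV = D_5×(1+g_2)/(r−g_2) = 25.71855/0.05 = 514.37107
P_0 = D_1/(1+r)^1 + D_2/(1+r)^2 + D_3/(1+r)^3 + D_4/(1+r)^4 + D_5/(1+r)^5 + TV/(1+r)^5
    = 9.42320 + 10.82888 + 12.44423 + 14.30056 + 16.43379 + 340.50807 = 403.93872

£403.94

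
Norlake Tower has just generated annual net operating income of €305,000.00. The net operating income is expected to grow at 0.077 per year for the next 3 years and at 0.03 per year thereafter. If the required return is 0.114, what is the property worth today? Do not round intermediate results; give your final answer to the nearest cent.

€4235029.30

D_1 = 328485.00000
D_2 = 353778.34500
D_3 = 381019.27756
Terminal value at year 3: TV = D_3×(1+g_2)/(r−g_2) = 392449.85589/0.084 = 4672022.09395
P_0 = D_1/(1+r)^1 + D_2/(1+r)^2 + D_3/(1+r)^3 + TV/(1+r)^3
    = 294869.83842 + 285076.13643 + 275607.71897 + 3379475.60164 = 4235029.29545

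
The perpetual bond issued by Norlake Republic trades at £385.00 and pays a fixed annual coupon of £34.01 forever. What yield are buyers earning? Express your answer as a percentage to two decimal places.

8.83%

P = C/r ⇒ r = C/P = £34.01/£385.00 = 0.088338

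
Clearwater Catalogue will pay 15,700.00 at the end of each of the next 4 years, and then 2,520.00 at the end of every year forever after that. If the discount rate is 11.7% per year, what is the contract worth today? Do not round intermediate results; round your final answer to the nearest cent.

61824.99

PV of 4-year annuity: 15,700.00 × [1 − (1+0.117)^−4] / 0.117 = 47989.25835
Perpetuity value at year 4: 2,520.00 / 0.117 = 21538.46154
PV of perpetuity: 21538.46154 / (1+0.117)^4 = 13835.72708
Total PV = 47989.25835 + 13835.72708 = 61824.98542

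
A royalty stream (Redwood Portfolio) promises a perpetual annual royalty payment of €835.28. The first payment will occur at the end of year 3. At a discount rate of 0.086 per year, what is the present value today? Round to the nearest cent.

€8235.20

Value at end of year 2: C / r = €835.28 / 0.086 = €9,712.5581
Discount to today: PV = €9,712.5581 / (1 + 0.086)^2 = €9,712.5581 / 1.179396 = €8,235.20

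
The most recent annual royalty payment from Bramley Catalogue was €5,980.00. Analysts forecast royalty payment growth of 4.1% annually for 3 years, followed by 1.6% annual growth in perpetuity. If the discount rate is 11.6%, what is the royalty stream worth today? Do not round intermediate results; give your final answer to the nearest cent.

D_1 = 6225.18000
D_2 = 6480.41238
D_3 = 6746.10929
Terminal value at year 3: TV = D_3×(1+g_2)/(r−g_2) = 6854.04704/0.1 = 68540.47036
P_0 = D_1/(1+r)^1 + D_2/(1+r)^2 + D_3/(1+r)^3 + TV/(1+r)^3
    = 5578.11828 + 5203.24474 + 4853.56431 + 49312.21342 = 64947.14075

€64947.14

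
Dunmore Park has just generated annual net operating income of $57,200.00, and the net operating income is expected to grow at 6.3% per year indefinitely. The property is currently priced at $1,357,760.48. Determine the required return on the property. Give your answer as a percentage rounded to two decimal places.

10.78%

D₁ = $57,200.00 × 1.063 = $60,803.6000
P = D₁/(r − g) ⇒ r = D₁/P + g = $60,803.6000/$1,357,760.48 + 0.063 = 0.044782 + 0.063 = 0.107782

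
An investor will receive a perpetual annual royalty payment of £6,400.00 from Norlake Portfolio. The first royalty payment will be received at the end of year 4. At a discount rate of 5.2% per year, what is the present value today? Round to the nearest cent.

£105713.25

Value at end of year 3: C / r = £6,400.00 / 0.052 = £123,076.9231
Discount to today: PV = £123,076.9231 / (1 + 0.052)^3 = £123,076.9231 / 1.164253 = £105,713.25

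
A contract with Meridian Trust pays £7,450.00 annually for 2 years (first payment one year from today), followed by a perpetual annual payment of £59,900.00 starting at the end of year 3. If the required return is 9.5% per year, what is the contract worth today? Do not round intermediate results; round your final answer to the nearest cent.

£538882.90

PV of 2-year annuity: £7,450.00 × [1 − (1+0.095)^−2] / 0.095 = 13017.03467
Perpetuity value at year 2: £59,900.00 / 0.095 = 630526.31579
PV of perpetuity: 630526.31579 / (1+0.095)^2 = 525865.86250
Total PV = 13017.03467 + 525865.86250 = 538882.89718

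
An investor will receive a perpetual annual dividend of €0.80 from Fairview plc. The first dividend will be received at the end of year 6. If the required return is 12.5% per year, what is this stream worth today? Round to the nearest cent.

Value at end of year 5: C / r = €0.80 / 0.125 = €6.4000
Discount to today: PV = €6.4000 / (1 + 0.125)^5 = €6.4000 / 1.802032 = €3.55

€3.55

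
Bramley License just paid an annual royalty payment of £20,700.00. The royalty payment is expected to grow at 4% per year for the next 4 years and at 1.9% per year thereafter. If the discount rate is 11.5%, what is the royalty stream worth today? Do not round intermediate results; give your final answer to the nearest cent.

D_1 = 21528.00000
D_2 = 22389.12000
D_3 = 23284.68480
D_4 = 24216.07219
Terminal value at year 4: TV = D_4×(1+g_2)/(r−g_2) = 24676.17756/0.096 = 257043.51629
P_0 = D_1/(1+r)^1 + D_2/(1+r)^2 + D_3/(1+r)^3 + D_4/(1+r)^4 + TV/(1+r)^4
    = 19307.62332 + 18008.90426 + 16797.54299 + 15667.66341 + 166305.71895 = 236087.45294

£236087.45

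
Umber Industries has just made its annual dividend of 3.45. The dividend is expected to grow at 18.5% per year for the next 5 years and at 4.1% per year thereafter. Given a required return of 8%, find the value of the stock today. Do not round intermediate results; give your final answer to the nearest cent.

169.43

D_1 = 4.08825
D_2 = 4.84458
D_3 = 5.74082
D_4 = 6.80288
D_5 = 8.06141
Terminal value at year 5: TV = D_5×(1+g_2)/(r−g_2) = 8.39192/0.039 = 215.17756
P_0 = D_1/(1+r)^1 + D_2/(1+r)^2 + D_3/(1+r)^3 + D_4/(1+r)^4 + D_5/(1+r)^5 + TV/(1+r)^5
    = 3.78542 + 4.15344 + 4.55725 + 5.00032 + 5.48646 + 146.44623 = 169.42911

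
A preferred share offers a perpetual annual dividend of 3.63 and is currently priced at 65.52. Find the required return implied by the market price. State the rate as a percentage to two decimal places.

P = C/r ⇒ r = C/P = 3.63/65.52 = 0.055403

5.54%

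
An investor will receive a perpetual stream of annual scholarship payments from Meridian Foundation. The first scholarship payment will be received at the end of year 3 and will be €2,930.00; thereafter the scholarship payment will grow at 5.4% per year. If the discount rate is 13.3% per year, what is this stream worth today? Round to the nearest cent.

€28892.21

Value at end of year 2: C₁ / (r − g) = €2,930.00 / (0.133 − 0.054) = €37,088.6076
Discount to today: PV = €37,088.6076 / (1 + 0.133)^2 = €37,088.6076 / 1.283689 = €28,892.21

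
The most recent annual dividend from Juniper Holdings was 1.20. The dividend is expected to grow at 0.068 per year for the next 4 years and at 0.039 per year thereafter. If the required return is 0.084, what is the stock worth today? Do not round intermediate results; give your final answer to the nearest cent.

D_1 = 1.28160
D_2 = 1.36875
D_3 = 1.46182
D_4 = 1.56123
Terminal value at year 4: TV = D_4×(1+g_2)/(r−g_2) = 1.62212/0.045 = 36.04701
P_0 = D_1/(1+r)^1 + D_2/(1+r)^2 + D_3/(1+r)^3 + D_4/(1+r)^4 + TV/(1+r)^4
    = 1.18229 + 1.16484 + 1.14764 + 1.13070 + 26.10671 = 30.73218

30.73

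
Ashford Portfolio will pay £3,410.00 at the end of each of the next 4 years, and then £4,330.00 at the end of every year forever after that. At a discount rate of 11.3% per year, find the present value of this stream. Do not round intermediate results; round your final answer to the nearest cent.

PV of 4-year annuity: £3,410.00 × [1 − (1+0.113)^−4] / 0.113 = 10511.93104
Perpetuity value at year 4: £4,330.00 / 0.113 = 38318.58407
PV of perpetuity: 38318.58407 / (1+0.113)^4 = 24970.58952
Total PV = 10511.93104 + 24970.58952 = 35482.52056

£35482.52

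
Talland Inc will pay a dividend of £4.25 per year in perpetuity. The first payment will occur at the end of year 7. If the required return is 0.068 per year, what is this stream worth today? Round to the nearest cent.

£42.12

Value at end of year 6: C / r = £4.25 / 0.068 = £62.5000
Discount to today: PV = £62.5000 / (1 + 0.068)^6 = £62.5000 / 1.483978 = £42.12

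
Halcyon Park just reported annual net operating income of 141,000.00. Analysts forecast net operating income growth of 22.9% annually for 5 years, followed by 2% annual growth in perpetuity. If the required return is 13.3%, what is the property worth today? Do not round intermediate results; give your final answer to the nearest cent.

2817178.24

D_1 = 173289.00000
D_2 = 212972.18100
D_3 = 261742.81045
D_4 = 321681.91404
D_5 = 395347.07236
Terminal value at year 5: TV = D_5×(1+g_2)/(r−g_2) = 403254.01380/0.113 = 3568619.59119
P_0 = D_1/(1+r)^1 + D_2/(1+r)^2 + D_3/(1+r)^3 + D_4/(1+r)^4 + D_5/(1+r)^5 + TV/(1+r)^5
    = 152947.04325 + 165906.36907 + 179963.74897 + 195212.22196 + 211752.71032 + 1911396.14624 = 2817178.23981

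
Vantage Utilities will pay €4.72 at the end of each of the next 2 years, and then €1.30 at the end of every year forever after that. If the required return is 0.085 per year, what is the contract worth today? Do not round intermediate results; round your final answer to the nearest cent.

€21.35

PV of 2-year annuity: €4.72 × [1 − (1+0.085)^−2] / 0.085 = 8.35966
Perpetuity value at year 2: €1.30 / 0.085 = 15.29412
PV of perpetuity: 15.29412 / (1+0.085)^2 = 12.99167
Total PV = 8.35966 + 12.99167 = 21.35133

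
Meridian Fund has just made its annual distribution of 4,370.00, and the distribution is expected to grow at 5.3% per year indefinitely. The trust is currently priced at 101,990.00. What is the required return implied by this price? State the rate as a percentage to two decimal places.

D₁ = 4,370.00 × 1.053 = 4,601.6100
P = D₁/(r − g) ⇒ r = D₁/P + g = 4,601.6100/101,990.00 + 0.053 = 0.045118 + 0.053 = 0.098118

9.81%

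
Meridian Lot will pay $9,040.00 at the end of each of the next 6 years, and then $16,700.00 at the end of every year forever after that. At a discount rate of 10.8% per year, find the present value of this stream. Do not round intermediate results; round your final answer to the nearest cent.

$122036.14

PV of 6-year annuity: $9,040.00 × [1 − (1+0.108)^−6] / 0.108 = 38465.42075
Perpetuity value at year 6: $16,700.00 / 0.108 = 154629.62963
PV of perpetuity: 154629.62963 / (1+0.108)^6 = 83570.72182
Total PV = 38465.42075 + 83570.72182 = 122036.14258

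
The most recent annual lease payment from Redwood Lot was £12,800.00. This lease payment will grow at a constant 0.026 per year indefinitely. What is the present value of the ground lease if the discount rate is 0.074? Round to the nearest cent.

£273600.00

D₁ = D₀ × (1 + g) = £12,800.00 × 1.026 = £13,132.8000
Growing perpetuity: P = D₁ / (r − g) = £13,132.8000 / (0.074 − 0.026) = £273,600.00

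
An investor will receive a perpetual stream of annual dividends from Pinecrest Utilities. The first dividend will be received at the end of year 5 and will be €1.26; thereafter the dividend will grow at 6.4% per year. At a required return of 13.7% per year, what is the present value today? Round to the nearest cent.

Value at end of year 4: C₁ / (r − g) = €1.26 / (0.137 − 0.064) = €17.2603
Discount to today: PV = €17.2603 / (1 + 0.137)^4 = €17.2603 / 1.671252 = €10.33

€10.33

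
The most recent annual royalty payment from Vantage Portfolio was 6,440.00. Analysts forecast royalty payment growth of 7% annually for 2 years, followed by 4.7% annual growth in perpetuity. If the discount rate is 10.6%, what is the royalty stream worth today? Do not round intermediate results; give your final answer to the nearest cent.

D_1 = 6890.80000
D_2 = 7373.15600
Terminal value at year 2: TV = D_2×(1+g_2)/(r−g_2) = 7719.69433/0.059 = 130842.27681
P_0 = D_1/(1+r)^1 + D_2/(1+r)^2 + TV/(1+r)^2
    = 6230.37975 + 6027.58258 + 106964.05012 = 119222.01244

119222.01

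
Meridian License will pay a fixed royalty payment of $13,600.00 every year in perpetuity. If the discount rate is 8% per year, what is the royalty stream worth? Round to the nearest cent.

Level perpetuity: PV = C / r = $13,600.00 / 0.08 = $170,000.00

$170000.00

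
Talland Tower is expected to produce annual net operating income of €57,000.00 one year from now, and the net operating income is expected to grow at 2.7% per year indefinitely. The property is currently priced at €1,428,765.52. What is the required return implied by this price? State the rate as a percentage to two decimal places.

P = D₁/(r − g) ⇒ r = D₁/P + g = €57,000.0000/€1,428,765.52 + 0.027 = 0.039895 + 0.027 = 0.066895

6.69%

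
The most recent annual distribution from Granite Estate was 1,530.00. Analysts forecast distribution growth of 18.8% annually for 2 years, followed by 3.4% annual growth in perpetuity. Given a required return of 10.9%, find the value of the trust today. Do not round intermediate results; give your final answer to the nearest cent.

27600.59

D_1 = 1817.64000
D_2 = 2159.35632
Terminal value at year 2: TV = D_2×(1+g_2)/(r−g_2) = 2232.77443/0.075 = 29770.32580
P_0 = D_1/(1+r)^1 + D_2/(1+r)^2 + TV/(1+r)^2
    = 1638.99008 + 1755.74411 + 24205.85878 = 27600.59297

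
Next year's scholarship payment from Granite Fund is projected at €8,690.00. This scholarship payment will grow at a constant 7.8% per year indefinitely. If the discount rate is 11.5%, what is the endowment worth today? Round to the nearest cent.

€234864.86

Growing perpetuity: P = D₁ / (r − g) = €8,690.0000 / (0.115 − 0.078) = €234,864.86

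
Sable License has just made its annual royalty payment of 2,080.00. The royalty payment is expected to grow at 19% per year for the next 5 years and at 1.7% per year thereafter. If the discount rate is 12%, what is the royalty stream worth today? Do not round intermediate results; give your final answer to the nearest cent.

D_1 = 2475.20000
D_2 = 2945.48800
D_3 = 3505.13072
D_4 = 4171.10556
D_5 = 4963.61561
Terminal value at year 5: TV = D_5×(1+g_2)/(r−g_2) = 5047.99708/0.103 = 49009.68037
P_0 = D_1/(1+r)^1 + D_2/(1+r)^2 + D_3/(1+r)^3 + D_4/(1+r)^4 + D_5/(1+r)^5 + TV/(1+r)^5
    = 2210.00000 + 2348.12500 + 2494.88281 + 2650.81299 + 2816.48880 + 27809.40883 = 40329.71843

40329.72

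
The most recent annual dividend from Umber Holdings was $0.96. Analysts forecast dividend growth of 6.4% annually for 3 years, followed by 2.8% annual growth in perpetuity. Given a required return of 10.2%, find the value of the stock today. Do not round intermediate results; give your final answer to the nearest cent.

D_1 = 1.02144
D_2 = 1.08681
D_3 = 1.15637
Terminal value at year 3: TV = D_3×(1+g_2)/(r−g_2) = 1.18875/0.074 = 16.06414
P_0 = D_1/(1+r)^1 + D_2/(1+r)^2 + D_3/(1+r)^3 + TV/(1+r)^3
    = 0.92690 + 0.89493 + 0.86407 + 12.00363 = 14.68954

$14.69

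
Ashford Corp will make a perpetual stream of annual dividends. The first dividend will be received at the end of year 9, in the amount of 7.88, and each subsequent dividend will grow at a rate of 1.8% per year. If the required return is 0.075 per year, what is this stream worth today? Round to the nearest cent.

77.51

Value at end of year 8: C₁ / (r − g) = 7.88 / (0.075 − 0.018) = 138.2456
Discount to today: PV = 138.2456 / (1 + 0.075)^8 = 138.2456 / 1.783478 = 77.51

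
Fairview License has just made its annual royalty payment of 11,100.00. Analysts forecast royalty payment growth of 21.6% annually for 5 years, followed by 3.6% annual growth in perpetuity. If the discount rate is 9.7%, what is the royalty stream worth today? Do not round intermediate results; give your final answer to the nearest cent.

391887.30

D_1 = 13497.60000
D_2 = 16413.08160
D_3 = 19958.30723
D_4 = 24269.30159
D_5 = 29511.47073
Terminal value at year 5: TV = D_5×(1+g_2)/(r−g_2) = 30573.88368/0.061 = 501211.20779
P_0 = D_1/(1+r)^1 + D_2/(1+r)^2 + D_3/(1+r)^3 + D_4/(1+r)^4 + D_5/(1+r)^5 + TV/(1+r)^5
    = 12304.10210 + 13638.82238 + 15118.33000 + 16758.33116 + 18576.23582 + 315491.48043 = 391887.30188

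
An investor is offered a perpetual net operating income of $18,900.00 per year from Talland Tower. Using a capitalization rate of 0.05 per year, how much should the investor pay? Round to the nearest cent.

$378000.00

Level perpetuity: PV = C / r = $18,900.00 / 0.05 = $378,000.00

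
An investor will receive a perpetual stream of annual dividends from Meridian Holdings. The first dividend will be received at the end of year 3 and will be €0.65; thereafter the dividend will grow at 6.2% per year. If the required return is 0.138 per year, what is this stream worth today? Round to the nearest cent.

Value at end of year 2: C₁ / (r − g) = €0.65 / (0.138 − 0.062) = €8.5526
Discount to today: PV = €8.5526 / (1 + 0.138)^2 = €8.5526 / 1.295044 = €6.60

€6.60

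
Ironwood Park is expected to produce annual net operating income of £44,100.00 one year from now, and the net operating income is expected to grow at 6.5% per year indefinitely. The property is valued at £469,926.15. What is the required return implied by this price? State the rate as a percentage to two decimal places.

P = D₁/(r − g) ⇒ r = D₁/P + g = £44,100.0000/£469,926.15 + 0.065 = 0.093845 + 0.065 = 0.158845

15.88%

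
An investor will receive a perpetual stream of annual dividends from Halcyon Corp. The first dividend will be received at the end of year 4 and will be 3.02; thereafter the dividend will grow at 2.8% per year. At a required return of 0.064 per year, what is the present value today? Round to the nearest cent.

69.64

Value at end of year 3: C₁ / (r − g) = 3.02 / (0.064 − 0.028) = 83.8889
Discount to today: PV = 83.8889 / (1 + 0.064)^3 = 83.8889 / 1.204550 = 69.64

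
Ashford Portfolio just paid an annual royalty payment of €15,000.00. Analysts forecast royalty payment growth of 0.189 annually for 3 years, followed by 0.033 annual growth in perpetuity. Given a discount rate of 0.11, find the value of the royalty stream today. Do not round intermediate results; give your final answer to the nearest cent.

€299045.12

D_1 = 17835.00000
D_2 = 21205.81500
D_3 = 25213.71404
Terminal value at year 3: TV = D_3×(1+g_2)/(r−g_2) = 26045.76660/0.077 = 338256.70907
P_0 = D_1/(1+r)^1 + D_2/(1+r)^2 + D_3/(1+r)^3 + TV/(1+r)^3
    = 16067.56757 + 17211.11517 + 18436.05039 + 247330.39034 = 299045.12347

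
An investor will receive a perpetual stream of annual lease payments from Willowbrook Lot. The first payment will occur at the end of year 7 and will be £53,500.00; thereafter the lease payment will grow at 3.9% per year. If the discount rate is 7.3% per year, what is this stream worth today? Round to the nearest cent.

£1031042.42

Value at end of year 6: C₁ / (r − g) = £53,500.00 / (0.073 − 0.039) = £1,573,529.4118
Discount to today: PV = £1,573,529.4118 / (1 + 0.073)^6 = £1,573,529.4118 / 1.526154 = £1,031,042.42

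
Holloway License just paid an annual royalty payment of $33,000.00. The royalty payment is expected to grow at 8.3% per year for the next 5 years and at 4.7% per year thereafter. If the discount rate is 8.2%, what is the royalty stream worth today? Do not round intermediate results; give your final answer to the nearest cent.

$1157199.71

D_1 = 35739.00000
D_2 = 38705.33700
D_3 = 41917.87997
D_4 = 45397.06401
D_5 = 49165.02032
Terminal value at year 5: TV = D_5×(1+g_2)/(r−g_2) = 51475.77628/0.035 = 1470736.46504
P_0 = D_1/(1+r)^1 + D_2/(1+r)^2 + D_3/(1+r)^3 + D_4/(1+r)^4 + D_5/(1+r)^5 + TV/(1+r)^5
    = 33030.49908 + 33061.02634 + 33091.58182 + 33122.16553 + 33152.77752 + 991741.65885 = 1157199.70913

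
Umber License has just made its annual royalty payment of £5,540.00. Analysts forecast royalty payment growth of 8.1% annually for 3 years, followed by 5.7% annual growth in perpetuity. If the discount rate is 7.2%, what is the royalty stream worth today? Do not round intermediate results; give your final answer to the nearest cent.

D_1 = 5988.74000
D_2 = 6473.82794
D_3 = 6998.20800
Terminal value at year 3: TV = D_3×(1+g_2)/(r−g_2) = 7397.10586/0.015 = 493140.39062
P_0 = D_1/(1+r)^1 + D_2/(1+r)^2 + D_3/(1+r)^3 + TV/(1+r)^3
    = 5586.51119 + 5633.41287 + 5680.70832 + 400300.57946 = 417201.21184

£417201.21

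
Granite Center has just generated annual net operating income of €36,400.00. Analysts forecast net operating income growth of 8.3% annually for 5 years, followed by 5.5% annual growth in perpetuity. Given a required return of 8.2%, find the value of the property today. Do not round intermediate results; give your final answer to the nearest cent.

D_1 = 39421.20000
D_2 = 42693.15960
D_3 = 46236.69185
D_4 = 50074.33727
D_5 = 54230.50726
Terminal value at year 5: TV = D_5×(1+g_2)/(r−g_2) = 57213.18516/0.027 = 2119006.85789
P_0 = D_1/(1+r)^1 + D_2/(1+r)^2 + D_3/(1+r)^3 + D_4/(1+r)^4 + D_5/(1+r)^5 + TV/(1+r)^5
    = 36433.64140 + 36467.31390 + 36501.01752 + 36534.75229 + 36568.51823 + 1428880.99011 = 1611386.23345

€1611386.23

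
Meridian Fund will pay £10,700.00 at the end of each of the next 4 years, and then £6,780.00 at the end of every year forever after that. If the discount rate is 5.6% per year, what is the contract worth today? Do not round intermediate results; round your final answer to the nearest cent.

£134779.99

PV of 4-year annuity: £10,700.00 × [1 − (1+0.056)^−4] / 0.056 = 37418.77040
Perpetuity value at year 4: £6,780.00 / 0.056 = 121071.42857
PV of perpetuity: 121071.42857 / (1+0.056)^4 = 97361.21704
Total PV = 37418.77040 + 97361.21704 = 134779.98745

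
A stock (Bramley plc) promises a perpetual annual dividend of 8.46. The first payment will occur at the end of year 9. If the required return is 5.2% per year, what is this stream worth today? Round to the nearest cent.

Value at end of year 8: C / r = 8.46 / 0.052 = 162.6923
Discount to today: PV = 162.6923 / (1 + 0.052)^8 = 162.6923 / 1.500120 = 108.45

108.45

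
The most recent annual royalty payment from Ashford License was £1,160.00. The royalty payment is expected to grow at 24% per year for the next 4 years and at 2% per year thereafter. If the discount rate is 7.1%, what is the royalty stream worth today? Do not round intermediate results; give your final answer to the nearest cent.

£48471.34

D_1 = 1438.40000
D_2 = 1783.61600
D_3 = 2211.68384
D_4 = 2742.48796
Terminal value at year 4: TV = D_4×(1+g_2)/(r−g_2) = 2797.33772/0.051 = 54849.75923
P_0 = D_1/(1+r)^1 + D_2/(1+r)^2 + D_3/(1+r)^3 + D_4/(1+r)^4 + TV/(1+r)^4
    = 1343.04388 + 1554.97144 + 1800.34042 + 2084.42775 + 41688.55502 = 48471.33852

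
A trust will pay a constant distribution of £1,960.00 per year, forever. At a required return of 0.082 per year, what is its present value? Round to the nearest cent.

£23902.44

Level perpetuity: PV = C / r = £1,960.00 / 0.082 = £23,902.44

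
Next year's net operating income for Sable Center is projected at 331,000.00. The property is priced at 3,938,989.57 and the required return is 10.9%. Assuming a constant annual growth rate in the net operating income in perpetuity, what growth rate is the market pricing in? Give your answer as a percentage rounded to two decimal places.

2.50%

P = D₁/(r−g) ⇒ g = r − D₁/P = 0.109 − 331,000.00/3,938,989.57 = 0.024968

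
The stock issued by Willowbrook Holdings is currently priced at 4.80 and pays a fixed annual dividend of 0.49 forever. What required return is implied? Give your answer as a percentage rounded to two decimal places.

10.21%

P = C/r ⇒ r = C/P = 0.49/4.80 = 0.102083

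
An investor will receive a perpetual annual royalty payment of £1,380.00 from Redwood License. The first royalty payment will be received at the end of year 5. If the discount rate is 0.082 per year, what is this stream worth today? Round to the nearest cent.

Value at end of year 4: C / r = £1,380.00 / 0.082 = £16,829.2683
Discount to today: PV = £16,829.2683 / (1 + 0.082)^4 = £16,829.2683 / 1.370595 = £12,278.81

£12278.81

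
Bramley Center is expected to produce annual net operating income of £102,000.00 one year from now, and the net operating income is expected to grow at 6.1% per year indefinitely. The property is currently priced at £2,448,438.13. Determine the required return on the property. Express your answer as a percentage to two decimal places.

10.27%

P = D₁/(r − g) ⇒ r = D₁/P + g = £102,000.0000/£2,448,438.13 + 0.061 = 0.041659 + 0.061 = 0.102659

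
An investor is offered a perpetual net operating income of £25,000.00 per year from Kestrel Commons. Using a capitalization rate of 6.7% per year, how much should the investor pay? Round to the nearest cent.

Level perpetuity: PV = C / r = £25,000.00 / 0.067 = £373,134.33

£373134.33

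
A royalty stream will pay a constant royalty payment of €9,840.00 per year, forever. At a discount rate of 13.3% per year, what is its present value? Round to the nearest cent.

Level perpetuity: PV = C / r = €9,840.00 / 0.133 = €73,984.96

€73984.96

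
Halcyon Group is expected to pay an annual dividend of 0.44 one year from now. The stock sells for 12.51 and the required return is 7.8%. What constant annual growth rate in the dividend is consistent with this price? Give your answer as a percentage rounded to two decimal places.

4.28%

P = D₁/(r−g) ⇒ g = r − D₁/P = 0.078 − 0.44/12.51 = 0.042828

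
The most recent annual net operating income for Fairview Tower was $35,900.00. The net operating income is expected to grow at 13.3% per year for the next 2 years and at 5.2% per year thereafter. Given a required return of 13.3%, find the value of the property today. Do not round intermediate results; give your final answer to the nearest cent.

$538056.79

D_1 = 40674.70000
D_2 = 46084.43510
Terminal value at year 2: TV = D_2×(1+g_2)/(r−g_2) = 48480.82573/0.081 = 598528.71266
P_0 = D_1/(1+r)^1 + D_2/(1+r)^2 + TV/(1+r)^2
    = 35900.00000 + 35900.00000 + 466256.79012 = 538056.79012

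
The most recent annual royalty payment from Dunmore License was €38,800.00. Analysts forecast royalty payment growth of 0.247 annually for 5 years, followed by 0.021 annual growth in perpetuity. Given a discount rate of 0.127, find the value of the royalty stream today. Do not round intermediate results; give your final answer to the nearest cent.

€885318.86

D_1 = 48383.60000
D_2 = 60334.34920
D_3 = 75236.93345
D_4 = 93820.45602
D_5 = 116994.10865
Terminal value at year 5: TV = D_5×(1+g_2)/(r−g_2) = 119450.98493/0.106 = 1126896.08427
P_0 = D_1/(1+r)^1 + D_2/(1+r)^2 + D_3/(1+r)^3 + D_4/(1+r)^4 + D_5/(1+r)^5 + TV/(1+r)^5
    = 42931.32209 + 47502.53651 + 52560.48184 + 58156.98390 + 64349.38680 + 619818.15020 = 885318.86134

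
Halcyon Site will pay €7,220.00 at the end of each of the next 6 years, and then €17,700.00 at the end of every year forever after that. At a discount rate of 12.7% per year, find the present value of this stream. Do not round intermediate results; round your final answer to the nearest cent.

€97123.40

PV of 6-year annuity: €7,220.00 × [1 − (1+0.127)^−6] / 0.127 = 29105.05823
Perpetuity value at year 6: €17,700.00 / 0.127 = 139370.07874
PV of perpetuity: 139370.07874 / (1+0.127)^6 = 68018.34320
Total PV = 29105.05823 + 68018.34320 = 97123.40143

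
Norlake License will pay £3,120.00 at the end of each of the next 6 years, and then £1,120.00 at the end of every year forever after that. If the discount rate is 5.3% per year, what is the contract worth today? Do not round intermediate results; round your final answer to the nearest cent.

PV of 6-year annuity: £3,120.00 × [1 − (1+0.053)^−6] / 0.053 = 15685.35337
Perpetuity value at year 6: £1,120.00 / 0.053 = 21132.07547
PV of perpetuity: 21132.07547 / (1+0.053)^6 = 15501.43580
Total PV = 15685.35337 + 15501.43580 = 31186.78917

£31186.79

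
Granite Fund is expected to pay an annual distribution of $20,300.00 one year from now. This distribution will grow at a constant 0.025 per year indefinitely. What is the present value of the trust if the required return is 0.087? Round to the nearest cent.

Growing perpetuity: P = D₁ / (r − g) = $20,300.0000 / (0.087 − 0.025) = $327,419.35

$327419.35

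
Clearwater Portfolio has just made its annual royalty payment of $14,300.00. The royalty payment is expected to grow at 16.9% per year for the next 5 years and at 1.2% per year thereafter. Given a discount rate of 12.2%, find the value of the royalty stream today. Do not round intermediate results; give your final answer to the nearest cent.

D_1 = 16716.70000
D_2 = 19541.82230
D_3 = 22844.39027
D_4 = 26705.09222
D_5 = 31218.25281
Terminal value at year 5: TV = D_5×(1+g_2)/(r−g_2) = 31592.87184/0.11 = 287207.92585
P_0 = D_1/(1+r)^1 + D_2/(1+r)^2 + D_3/(1+r)^3 + D_4/(1+r)^4 + D_5/(1+r)^5 + TV/(1+r)^5
    = 14899.01961 + 15523.13184 + 16173.38781 + 16850.88266 + 17556.75742 + 161522.16830 = 242525.34764

$242525.35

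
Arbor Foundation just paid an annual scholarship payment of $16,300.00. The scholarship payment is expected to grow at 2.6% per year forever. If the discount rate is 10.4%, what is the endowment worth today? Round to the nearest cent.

D₁ = D₀ × (1 + g) = $16,300.00 × 1.026 = $16,723.8000
Growing perpetuity: P = D₁ / (r − g) = $16,723.8000 / (0.104 − 0.026) = $214,407.69

$214407.69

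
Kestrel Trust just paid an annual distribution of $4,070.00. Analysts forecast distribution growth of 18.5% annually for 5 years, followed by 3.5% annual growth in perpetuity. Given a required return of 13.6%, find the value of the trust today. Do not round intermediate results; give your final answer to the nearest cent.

$74652.35

D_1 = 4822.95000
D_2 = 5715.19575
D_3 = 6772.50696
D_4 = 8025.42075
D_5 = 9510.12359
Terminal value at year 5: TV = D_5×(1+g_2)/(r−g_2) = 9842.97792/0.101 = 97455.22690
P_0 = D_1/(1+r)^1 + D_2/(1+r)^2 + D_3/(1+r)^3 + D_4/(1+r)^4 + D_5/(1+r)^5 + TV/(1+r)^5
    = 4245.55458 + 4428.68149 + 4619.70737 + 4818.97291 + 5026.83354 + 51512.60112 = 74652.35101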